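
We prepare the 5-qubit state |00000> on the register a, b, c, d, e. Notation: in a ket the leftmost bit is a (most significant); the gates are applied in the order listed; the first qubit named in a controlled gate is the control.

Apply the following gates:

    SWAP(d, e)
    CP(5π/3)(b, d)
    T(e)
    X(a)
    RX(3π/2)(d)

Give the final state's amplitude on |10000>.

The amplitude on |10000> is -sqrt(2)/2.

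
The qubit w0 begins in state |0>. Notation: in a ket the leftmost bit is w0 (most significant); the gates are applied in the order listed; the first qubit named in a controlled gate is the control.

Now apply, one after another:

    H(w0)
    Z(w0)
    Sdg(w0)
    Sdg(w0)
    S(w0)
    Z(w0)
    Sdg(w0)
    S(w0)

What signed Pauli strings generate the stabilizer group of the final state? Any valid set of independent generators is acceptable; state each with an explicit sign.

One valid set of independent stabilizer generators is -Y (any independent generating set of the same group is equally correct).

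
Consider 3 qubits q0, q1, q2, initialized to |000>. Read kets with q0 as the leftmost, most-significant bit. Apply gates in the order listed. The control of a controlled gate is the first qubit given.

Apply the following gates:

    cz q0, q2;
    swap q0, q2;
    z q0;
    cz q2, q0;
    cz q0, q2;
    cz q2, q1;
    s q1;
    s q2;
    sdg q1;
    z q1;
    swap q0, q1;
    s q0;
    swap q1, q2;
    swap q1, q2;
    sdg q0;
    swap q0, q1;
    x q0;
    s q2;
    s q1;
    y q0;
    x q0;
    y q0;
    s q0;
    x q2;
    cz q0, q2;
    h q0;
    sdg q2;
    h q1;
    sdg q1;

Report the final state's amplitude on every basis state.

The resulting statevector has amplitude 0 on |000>, I/2 on |001>, 0 on |010>, 1/2 on |011>, 0 on |100>, I/2 on |101>, 0 on |110>, 1/2 on |111>. Key observation: the block from step 11 through step 16 cancels to the identity and can be dropped.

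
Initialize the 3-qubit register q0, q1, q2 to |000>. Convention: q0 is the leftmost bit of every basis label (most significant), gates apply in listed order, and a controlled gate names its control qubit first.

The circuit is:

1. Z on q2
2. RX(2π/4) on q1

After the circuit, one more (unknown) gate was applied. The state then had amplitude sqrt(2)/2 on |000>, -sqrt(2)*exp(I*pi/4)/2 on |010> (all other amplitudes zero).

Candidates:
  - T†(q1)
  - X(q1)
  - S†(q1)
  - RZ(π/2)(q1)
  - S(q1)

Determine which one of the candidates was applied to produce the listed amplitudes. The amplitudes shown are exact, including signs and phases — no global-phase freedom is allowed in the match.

The applied gate was T†(q1).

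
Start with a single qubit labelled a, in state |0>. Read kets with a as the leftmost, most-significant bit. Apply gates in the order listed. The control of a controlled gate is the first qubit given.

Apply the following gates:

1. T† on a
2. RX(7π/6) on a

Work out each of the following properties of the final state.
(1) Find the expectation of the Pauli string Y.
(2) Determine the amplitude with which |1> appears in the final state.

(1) In the final state, Y has expectation 1/2.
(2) The amplitude on |1> is I*(-sqrt(6) - sqrt(2))/4.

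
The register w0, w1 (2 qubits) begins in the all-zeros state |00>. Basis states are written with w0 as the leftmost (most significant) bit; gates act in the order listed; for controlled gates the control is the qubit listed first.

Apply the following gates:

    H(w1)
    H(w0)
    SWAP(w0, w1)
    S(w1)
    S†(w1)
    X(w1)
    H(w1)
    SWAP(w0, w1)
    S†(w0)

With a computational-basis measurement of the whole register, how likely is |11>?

The probability of measuring |11> is 0.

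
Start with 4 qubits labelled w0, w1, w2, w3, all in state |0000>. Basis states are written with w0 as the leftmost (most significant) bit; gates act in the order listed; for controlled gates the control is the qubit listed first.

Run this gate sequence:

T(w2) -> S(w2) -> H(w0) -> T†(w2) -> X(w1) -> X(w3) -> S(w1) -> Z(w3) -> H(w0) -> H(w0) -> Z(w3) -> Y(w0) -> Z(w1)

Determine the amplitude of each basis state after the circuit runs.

The resulting statevector has amplitude -sqrt(2)/2 on |0101>, sqrt(2)/2 on |1101>, and 0 on every other basis state. Key observation: steps 8-11 multiply out to the identity, so the circuit reduces to the remaining gates.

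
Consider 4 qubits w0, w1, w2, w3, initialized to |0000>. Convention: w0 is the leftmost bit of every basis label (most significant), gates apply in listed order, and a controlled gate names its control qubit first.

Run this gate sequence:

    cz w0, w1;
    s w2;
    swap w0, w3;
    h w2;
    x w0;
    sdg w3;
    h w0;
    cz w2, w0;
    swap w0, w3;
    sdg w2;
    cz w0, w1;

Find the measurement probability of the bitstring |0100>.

A full measurement returns |0100> with probability 0.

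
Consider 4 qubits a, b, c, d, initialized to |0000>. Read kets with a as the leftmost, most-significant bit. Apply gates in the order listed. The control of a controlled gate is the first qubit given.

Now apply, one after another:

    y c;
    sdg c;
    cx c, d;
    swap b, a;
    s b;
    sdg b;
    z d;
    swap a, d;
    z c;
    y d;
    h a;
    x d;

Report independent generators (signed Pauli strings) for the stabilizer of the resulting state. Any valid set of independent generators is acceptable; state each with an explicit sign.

The stabilizer group can be generated by -XIII, +IZII, -IIZI, +IIIZ, among other valid generating sets. Key observation: the block from step 5 through step 6 cancels to the identity and can be dropped.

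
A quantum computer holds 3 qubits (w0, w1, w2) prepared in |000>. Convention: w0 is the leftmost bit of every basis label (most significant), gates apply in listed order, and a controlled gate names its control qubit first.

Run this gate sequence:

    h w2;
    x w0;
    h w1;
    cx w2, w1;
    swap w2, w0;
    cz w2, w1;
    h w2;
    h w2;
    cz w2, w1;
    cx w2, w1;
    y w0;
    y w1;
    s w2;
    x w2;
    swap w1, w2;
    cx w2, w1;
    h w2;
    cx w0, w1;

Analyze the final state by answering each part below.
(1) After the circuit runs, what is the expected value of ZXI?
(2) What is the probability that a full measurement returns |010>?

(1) In the final state, ZXI has expectation 0. Key observation: the block from step 6 through step 9 cancels to the identity and can be dropped.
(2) Outcome |010> occurs with probability 1/8.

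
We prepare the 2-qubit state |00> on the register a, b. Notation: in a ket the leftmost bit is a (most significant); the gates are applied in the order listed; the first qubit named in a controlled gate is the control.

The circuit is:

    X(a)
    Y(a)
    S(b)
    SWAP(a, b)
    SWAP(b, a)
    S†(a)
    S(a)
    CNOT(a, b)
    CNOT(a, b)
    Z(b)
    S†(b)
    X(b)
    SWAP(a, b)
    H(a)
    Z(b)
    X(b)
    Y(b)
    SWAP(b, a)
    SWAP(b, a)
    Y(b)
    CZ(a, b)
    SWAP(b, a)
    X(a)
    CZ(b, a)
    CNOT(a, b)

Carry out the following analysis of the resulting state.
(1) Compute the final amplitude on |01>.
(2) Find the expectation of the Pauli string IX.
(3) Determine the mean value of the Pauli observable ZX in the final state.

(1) The amplitude on |01> is -sqrt(2)*I/2. Key observation: gates 17-20 undo each other exactly, leaving only the rest of the circuit to track.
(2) In the final state, IX has expectation 1.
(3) The observable ZX averages to 1.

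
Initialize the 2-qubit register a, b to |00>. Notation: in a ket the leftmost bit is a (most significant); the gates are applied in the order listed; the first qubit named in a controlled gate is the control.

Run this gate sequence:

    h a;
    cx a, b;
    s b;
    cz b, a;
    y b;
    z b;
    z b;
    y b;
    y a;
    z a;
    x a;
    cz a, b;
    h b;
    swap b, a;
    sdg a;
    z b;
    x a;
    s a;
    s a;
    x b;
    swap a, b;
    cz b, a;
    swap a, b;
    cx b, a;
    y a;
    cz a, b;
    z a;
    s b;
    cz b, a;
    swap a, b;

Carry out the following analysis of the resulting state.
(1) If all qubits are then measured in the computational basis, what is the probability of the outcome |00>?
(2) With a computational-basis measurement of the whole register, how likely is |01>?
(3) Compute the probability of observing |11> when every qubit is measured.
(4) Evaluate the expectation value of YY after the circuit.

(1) A full measurement returns |00> with probability 1/4. Key observation: the block from step 5 through step 8 cancels to the identity and can be dropped.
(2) Outcome |01> occurs with probability 1/4.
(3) A full measurement returns |11> with probability 1/4.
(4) The expectation value of YY is 0.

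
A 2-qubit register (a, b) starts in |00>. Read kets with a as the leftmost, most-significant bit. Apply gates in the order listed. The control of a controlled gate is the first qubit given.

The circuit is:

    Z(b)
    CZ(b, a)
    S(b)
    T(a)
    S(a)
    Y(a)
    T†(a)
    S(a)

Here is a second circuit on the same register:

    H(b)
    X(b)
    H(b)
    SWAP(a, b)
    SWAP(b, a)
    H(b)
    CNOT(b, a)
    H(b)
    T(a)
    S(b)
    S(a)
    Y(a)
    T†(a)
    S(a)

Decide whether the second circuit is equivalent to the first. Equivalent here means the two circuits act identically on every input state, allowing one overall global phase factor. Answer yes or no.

No: there is an input state on which the two circuits produce genuinely different outputs (not merely differing by a phase).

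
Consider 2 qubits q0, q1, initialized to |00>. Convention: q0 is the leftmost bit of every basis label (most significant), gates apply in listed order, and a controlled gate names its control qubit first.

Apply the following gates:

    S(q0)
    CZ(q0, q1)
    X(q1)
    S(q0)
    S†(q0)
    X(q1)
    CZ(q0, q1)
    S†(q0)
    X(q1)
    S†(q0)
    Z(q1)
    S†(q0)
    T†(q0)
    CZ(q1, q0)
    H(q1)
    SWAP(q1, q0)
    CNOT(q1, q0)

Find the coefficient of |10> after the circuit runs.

The amplitude on |10> is sqrt(2)/2. Key observation: gates 1-8 undo each other exactly, leaving only the rest of the circuit to track.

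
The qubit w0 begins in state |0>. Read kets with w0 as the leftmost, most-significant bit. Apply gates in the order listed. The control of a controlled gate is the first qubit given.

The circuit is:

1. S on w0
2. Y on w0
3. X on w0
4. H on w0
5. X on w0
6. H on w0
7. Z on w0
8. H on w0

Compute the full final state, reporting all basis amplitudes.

After the circuit, the state carries amplitude sqrt(2)*I/2 on |0>, sqrt(2)*I/2 on |1>. Key observation: steps 4-7 multiply out to the identity, so the circuit reduces to the remaining gates.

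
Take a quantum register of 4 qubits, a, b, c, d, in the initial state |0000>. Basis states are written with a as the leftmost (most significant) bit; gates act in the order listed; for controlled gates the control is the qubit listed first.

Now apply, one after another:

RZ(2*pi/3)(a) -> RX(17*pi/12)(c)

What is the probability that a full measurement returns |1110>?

The probability of measuring |1110> is 0.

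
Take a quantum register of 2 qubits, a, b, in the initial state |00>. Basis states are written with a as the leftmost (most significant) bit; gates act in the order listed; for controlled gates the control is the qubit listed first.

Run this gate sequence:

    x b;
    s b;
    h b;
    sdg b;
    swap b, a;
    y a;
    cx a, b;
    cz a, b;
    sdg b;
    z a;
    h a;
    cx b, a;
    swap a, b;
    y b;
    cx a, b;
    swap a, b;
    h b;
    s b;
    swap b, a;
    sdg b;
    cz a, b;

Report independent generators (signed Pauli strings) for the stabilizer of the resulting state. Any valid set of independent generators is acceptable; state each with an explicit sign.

One valid set of independent stabilizer generators is +XX, +ZZ (any independent generating set of the same group is equally correct).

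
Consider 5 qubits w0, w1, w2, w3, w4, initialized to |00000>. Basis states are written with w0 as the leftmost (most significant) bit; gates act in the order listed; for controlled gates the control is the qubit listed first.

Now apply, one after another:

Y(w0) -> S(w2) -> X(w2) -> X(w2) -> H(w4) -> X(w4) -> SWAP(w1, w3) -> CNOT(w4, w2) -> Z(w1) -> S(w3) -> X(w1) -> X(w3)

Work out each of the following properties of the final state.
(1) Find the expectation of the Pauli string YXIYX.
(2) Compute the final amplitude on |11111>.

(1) The expectation value of YXIYX is 0. Key observation: gates 3-4 undo each other exactly, leaving only the rest of the circuit to track.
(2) |11111> carries amplitude sqrt(2)*I/2 in the final state.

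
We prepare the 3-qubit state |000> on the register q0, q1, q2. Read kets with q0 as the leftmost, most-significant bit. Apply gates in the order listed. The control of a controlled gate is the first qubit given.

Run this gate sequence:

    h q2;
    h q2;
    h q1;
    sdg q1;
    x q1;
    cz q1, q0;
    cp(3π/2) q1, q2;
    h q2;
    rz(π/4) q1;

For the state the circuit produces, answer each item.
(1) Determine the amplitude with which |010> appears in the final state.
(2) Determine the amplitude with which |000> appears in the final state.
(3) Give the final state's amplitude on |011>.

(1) The final state's coefficient on |010> equals exp(I*pi/8)/2. Key observation: steps 1-2 multiply out to the identity, so the circuit reduces to the remaining gates.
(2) The final state's coefficient on |000> equals -exp(3*I*pi/8)/2.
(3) The final state's coefficient on |011> equals exp(I*pi/8)/2.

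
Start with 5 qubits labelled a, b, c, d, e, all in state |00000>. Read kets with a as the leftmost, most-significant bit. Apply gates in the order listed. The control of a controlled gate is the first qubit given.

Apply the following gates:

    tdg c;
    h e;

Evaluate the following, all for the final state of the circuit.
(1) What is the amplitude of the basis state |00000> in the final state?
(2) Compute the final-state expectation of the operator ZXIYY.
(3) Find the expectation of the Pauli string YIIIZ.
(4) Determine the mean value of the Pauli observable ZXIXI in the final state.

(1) The amplitude on |00000> is sqrt(2)/2.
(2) The expectation value of ZXIYY is 0.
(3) The expectation value of YIIIZ is 0.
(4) The expectation value of ZXIXI is 0.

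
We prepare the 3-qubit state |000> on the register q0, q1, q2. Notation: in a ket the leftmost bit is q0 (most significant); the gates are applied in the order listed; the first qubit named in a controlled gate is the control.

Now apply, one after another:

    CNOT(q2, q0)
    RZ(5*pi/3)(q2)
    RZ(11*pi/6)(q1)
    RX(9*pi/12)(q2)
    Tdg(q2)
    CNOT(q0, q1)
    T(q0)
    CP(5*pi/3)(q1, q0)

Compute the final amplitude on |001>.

The final state's coefficient on |001> equals -I*sqrt(sqrt(2) + 2)/2.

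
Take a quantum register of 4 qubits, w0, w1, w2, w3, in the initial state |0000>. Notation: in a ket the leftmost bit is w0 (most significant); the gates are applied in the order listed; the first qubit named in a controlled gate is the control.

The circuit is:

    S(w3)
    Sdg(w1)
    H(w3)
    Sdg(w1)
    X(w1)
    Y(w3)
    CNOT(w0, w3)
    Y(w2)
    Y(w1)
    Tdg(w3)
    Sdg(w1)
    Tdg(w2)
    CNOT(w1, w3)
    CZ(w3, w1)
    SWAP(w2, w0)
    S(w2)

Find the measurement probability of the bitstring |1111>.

A full measurement returns |1111> with probability 0.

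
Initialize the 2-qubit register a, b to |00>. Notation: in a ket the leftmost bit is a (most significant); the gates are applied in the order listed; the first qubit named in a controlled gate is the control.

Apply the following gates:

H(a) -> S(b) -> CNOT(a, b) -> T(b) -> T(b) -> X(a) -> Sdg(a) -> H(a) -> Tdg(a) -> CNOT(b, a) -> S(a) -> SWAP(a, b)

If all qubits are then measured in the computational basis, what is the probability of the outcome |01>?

Outcome |01> occurs with probability 1/4.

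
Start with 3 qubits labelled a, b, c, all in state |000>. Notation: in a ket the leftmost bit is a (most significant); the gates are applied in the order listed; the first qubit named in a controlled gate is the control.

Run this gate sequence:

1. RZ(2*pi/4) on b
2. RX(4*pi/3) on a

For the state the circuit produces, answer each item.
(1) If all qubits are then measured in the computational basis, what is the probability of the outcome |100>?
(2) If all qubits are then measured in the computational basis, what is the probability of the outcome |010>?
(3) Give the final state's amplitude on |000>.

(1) The probability of measuring |100> is 3/4.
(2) Outcome |010> occurs with probability 0.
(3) The amplitude on |000> is exp(3*I*pi/4)/2.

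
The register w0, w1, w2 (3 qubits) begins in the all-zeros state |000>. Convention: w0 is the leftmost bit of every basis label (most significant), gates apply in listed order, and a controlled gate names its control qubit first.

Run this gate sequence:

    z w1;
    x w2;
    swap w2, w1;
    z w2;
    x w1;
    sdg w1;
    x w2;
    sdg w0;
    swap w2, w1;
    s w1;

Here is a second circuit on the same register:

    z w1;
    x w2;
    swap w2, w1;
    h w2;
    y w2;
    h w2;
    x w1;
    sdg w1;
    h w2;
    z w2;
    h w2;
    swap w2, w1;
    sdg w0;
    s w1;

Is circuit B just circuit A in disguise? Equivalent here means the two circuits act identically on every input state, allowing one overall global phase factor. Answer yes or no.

No, they are not equivalent — no single phase factor reconciles the two unitaries.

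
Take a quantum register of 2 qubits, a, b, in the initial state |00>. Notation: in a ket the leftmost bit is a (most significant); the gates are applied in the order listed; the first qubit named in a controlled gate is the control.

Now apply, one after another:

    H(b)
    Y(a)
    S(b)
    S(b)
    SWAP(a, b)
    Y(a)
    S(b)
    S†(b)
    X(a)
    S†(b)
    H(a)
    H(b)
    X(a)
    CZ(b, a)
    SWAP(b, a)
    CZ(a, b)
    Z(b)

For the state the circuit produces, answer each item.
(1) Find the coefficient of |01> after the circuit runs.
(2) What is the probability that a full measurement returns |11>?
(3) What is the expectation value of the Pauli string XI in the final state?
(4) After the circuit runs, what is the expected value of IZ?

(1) |01> carries amplitude -sqrt(2)*I/2 in the final state.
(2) The probability of measuring |11> is 1/2.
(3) The observable XI averages to -1.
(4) The observable IZ averages to -1.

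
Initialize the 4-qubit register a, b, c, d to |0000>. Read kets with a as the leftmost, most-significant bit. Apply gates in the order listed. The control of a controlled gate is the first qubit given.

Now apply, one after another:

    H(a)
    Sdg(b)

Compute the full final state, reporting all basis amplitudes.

After the circuit, the state carries amplitude sqrt(2)/2 on |0000>, sqrt(2)/2 on |1000>, and 0 on every other basis state.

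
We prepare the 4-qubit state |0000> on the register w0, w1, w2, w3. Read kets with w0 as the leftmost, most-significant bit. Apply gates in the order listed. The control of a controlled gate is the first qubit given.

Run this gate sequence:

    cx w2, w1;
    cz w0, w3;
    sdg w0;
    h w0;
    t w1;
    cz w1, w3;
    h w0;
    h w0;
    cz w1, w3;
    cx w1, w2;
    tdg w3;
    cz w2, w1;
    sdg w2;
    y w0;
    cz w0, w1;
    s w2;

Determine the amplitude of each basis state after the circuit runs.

After the circuit, the state carries amplitude -sqrt(2)*I/2 on |0000>, sqrt(2)*I/2 on |1000>, and 0 on every other basis state. Key observation: the block from step 6 through step 9 cancels to the identity and can be dropped.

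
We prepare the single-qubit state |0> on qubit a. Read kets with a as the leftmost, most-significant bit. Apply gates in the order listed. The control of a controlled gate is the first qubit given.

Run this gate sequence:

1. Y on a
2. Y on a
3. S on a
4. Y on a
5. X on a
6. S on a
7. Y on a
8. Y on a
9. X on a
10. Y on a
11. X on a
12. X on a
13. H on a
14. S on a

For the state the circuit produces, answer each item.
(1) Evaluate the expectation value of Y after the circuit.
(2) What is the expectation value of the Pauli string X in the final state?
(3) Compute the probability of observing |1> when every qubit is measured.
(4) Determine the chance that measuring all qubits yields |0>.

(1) The observable Y averages to 1.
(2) The observable X averages to 0.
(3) The probability of measuring |1> is 1/2.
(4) Outcome |0> occurs with probability 1/2.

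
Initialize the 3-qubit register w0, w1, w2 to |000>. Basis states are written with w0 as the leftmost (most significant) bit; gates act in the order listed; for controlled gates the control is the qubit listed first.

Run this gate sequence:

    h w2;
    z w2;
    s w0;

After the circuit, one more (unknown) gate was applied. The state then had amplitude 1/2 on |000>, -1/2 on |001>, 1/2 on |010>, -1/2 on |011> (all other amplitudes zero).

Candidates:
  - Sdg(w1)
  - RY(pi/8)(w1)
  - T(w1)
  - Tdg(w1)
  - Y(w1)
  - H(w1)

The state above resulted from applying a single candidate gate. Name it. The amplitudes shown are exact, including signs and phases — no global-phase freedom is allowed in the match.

The unique candidate consistent with the amplitudes is H(w1).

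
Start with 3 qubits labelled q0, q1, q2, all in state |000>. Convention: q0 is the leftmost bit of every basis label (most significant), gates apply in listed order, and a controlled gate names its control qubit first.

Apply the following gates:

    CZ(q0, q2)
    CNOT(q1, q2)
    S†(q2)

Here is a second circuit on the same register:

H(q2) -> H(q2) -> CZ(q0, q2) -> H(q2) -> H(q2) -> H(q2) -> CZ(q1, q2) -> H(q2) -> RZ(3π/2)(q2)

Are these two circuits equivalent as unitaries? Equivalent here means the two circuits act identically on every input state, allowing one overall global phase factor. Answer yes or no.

Yes — the two circuits implement the same unitary up to a global phase.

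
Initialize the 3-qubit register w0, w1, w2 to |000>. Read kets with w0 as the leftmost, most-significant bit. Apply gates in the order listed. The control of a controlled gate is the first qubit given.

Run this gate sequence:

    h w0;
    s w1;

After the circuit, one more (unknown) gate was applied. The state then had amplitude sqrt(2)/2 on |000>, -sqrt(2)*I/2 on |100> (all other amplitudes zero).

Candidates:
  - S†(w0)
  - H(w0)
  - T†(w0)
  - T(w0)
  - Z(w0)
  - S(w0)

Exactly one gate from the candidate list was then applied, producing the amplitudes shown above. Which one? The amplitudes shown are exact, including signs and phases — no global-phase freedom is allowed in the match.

The unique candidate consistent with the amplitudes is S†(w0).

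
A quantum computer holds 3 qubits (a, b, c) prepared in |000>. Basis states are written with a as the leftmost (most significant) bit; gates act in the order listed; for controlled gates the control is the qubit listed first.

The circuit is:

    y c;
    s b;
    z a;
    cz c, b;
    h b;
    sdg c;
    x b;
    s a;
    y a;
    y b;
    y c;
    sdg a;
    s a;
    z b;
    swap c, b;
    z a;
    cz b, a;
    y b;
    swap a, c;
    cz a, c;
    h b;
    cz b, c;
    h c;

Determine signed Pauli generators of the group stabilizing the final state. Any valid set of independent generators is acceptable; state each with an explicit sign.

The final state is stabilized by the group generated by -XII, +IXI, -IIX; other independent generating sets are equally valid.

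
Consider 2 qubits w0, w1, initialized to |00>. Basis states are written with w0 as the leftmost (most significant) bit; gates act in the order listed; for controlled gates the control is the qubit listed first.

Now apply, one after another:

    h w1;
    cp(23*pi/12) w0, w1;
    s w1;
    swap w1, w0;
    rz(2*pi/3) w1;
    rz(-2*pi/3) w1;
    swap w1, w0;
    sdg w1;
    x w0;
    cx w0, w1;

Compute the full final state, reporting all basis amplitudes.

After the circuit, the state carries amplitude 0 on |00>, 0 on |01>, sqrt(2)/2 on |10>, sqrt(2)/2 on |11>.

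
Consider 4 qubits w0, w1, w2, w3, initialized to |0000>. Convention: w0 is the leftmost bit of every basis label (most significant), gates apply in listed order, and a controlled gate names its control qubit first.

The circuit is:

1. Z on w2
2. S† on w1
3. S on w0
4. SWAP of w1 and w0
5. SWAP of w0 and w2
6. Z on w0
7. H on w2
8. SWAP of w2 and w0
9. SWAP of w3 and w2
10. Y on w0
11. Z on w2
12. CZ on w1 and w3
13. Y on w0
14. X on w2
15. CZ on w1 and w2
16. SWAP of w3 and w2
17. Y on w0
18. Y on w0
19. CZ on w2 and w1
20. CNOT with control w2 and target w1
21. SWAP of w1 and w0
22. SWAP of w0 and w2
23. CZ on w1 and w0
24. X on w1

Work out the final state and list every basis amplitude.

The resulting statevector has amplitude sqrt(2)/2 on |0001>, sqrt(2)/2 on |0101>, and 0 on every other basis state.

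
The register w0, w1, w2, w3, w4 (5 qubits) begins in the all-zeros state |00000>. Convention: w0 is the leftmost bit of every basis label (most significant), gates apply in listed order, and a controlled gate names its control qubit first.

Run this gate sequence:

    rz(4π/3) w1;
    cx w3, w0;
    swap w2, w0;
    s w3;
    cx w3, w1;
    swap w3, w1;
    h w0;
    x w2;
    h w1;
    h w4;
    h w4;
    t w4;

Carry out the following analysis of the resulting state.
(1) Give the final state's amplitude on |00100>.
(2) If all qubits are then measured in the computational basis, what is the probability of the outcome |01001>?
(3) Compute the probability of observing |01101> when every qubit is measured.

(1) The amplitude on |00100> is -exp(I*pi/3)/2.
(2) Outcome |01001> occurs with probability 0.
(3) A full measurement returns |01101> with probability 0.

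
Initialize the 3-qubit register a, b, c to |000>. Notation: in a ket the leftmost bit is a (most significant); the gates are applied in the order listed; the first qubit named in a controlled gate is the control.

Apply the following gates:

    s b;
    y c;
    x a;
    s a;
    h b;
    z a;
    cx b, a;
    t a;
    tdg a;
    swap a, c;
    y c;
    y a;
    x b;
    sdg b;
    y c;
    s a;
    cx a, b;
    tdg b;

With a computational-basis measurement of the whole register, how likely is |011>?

A full measurement returns |011> with probability 1/2.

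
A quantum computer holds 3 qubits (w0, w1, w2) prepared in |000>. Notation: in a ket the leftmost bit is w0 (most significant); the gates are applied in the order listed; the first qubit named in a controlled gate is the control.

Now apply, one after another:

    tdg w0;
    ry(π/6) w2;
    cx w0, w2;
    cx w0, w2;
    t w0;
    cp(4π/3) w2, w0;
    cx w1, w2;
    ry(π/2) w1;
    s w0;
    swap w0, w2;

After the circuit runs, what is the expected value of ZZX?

The expectation value of ZZX is 0. Key observation: steps 3-4 multiply out to the identity, so the circuit reduces to the remaining gates.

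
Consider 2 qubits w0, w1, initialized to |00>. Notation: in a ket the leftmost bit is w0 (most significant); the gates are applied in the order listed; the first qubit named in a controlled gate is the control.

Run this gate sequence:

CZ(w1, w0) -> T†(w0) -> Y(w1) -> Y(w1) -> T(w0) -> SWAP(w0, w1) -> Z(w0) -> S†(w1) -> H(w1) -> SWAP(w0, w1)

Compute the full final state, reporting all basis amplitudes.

The resulting statevector has amplitude sqrt(2)/2 on |00>, 0 on |01>, sqrt(2)/2 on |10>, 0 on |11>. Key observation: the block from step 2 through step 5 cancels to the identity and can be dropped.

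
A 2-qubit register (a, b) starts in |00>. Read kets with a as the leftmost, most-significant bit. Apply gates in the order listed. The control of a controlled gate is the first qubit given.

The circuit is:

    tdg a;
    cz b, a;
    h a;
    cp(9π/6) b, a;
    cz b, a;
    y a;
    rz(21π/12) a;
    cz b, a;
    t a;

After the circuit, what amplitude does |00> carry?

|00> carries amplitude sqrt(2)*exp(5*I*pi/8)/2 in the final state.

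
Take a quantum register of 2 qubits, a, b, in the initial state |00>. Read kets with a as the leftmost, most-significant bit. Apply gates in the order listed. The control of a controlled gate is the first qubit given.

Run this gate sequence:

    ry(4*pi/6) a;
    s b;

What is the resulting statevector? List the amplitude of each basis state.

The resulting statevector has amplitude 1/2 on |00>, 0 on |01>, sqrt(3)/2 on |10>, 0 on |11>.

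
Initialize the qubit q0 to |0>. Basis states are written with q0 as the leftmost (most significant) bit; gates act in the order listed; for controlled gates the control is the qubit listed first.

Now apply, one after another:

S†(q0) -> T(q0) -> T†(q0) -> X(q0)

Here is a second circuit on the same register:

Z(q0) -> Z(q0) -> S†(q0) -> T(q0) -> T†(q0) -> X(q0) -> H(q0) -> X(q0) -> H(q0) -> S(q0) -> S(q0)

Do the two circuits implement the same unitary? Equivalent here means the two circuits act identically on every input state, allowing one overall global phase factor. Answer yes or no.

Yes — the two circuits implement the same unitary up to a global phase.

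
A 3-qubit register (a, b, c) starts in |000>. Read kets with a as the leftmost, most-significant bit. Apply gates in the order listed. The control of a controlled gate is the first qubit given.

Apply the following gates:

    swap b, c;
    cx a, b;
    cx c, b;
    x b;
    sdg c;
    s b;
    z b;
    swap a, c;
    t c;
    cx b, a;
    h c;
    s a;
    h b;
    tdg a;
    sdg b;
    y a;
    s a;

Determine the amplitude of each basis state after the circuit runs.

The final amplitudes are -exp(I*pi/4)/2 on |000>, -exp(I*pi/4)/2 on |001>, -exp(3*I*pi/4)/2 on |010>, -exp(3*I*pi/4)/2 on |011>, 0 on |100>, 0 on |101>, 0 on |110>, 0 on |111>.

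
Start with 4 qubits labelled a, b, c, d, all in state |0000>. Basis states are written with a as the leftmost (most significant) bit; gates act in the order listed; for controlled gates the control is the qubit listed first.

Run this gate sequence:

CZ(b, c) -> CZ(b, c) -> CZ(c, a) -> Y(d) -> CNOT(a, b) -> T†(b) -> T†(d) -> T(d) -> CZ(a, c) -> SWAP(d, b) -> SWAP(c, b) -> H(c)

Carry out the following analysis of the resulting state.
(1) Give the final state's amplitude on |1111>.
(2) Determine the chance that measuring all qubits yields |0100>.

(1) |1111> carries amplitude 0 in the final state.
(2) The probability of measuring |0100> is 0.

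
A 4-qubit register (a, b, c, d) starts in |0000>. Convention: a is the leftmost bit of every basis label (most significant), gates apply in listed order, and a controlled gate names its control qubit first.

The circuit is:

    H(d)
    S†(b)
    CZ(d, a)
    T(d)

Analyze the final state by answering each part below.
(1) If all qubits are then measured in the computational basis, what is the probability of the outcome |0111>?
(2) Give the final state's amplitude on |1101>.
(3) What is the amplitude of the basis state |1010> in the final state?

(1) The probability of measuring |0111> is 0.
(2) |1101> carries amplitude 0 in the final state.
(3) The amplitude on |1010> is 0.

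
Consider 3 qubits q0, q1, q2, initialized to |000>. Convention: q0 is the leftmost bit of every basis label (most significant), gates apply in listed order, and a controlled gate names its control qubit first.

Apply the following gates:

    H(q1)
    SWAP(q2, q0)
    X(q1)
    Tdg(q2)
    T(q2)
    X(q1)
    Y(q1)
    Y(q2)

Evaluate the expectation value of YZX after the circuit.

In the final state, YZX has expectation 0.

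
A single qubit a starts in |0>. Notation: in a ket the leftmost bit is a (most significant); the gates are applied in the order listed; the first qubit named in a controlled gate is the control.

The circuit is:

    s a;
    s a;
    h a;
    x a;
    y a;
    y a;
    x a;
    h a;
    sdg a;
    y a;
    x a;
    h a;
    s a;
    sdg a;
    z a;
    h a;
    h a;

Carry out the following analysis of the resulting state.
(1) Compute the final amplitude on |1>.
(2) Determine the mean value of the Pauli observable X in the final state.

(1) The final state's coefficient on |1> equals -sqrt(2)*I/2.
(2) In the final state, X has expectation -1.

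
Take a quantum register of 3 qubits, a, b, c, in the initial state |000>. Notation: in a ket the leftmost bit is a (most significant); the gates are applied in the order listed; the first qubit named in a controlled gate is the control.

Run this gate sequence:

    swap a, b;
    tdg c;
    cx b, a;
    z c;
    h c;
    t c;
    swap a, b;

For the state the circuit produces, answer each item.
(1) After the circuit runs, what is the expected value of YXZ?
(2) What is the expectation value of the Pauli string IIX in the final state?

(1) In the final state, YXZ has expectation 0.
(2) The expectation value of IIX is sqrt(2)/2.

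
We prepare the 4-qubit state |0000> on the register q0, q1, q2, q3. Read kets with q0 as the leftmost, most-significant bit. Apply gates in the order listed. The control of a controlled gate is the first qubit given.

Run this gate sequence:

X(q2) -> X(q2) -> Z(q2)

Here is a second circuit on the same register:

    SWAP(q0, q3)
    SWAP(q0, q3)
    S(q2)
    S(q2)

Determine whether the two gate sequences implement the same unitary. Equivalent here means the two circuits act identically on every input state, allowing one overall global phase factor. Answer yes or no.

Yes — the two circuits implement the same unitary up to a global phase.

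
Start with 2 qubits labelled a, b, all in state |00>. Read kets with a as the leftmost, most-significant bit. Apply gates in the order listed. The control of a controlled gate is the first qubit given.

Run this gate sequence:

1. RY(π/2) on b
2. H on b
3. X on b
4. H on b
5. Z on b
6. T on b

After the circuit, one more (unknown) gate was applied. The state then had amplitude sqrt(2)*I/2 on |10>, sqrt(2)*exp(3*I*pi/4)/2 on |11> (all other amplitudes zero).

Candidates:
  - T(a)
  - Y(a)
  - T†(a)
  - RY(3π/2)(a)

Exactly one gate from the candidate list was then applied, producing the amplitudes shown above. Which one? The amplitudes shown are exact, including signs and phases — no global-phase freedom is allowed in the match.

It was Y(a) that produced the state shown. Key observation: steps 2-5 multiply out to the identity, so the circuit reduces to the remaining gates.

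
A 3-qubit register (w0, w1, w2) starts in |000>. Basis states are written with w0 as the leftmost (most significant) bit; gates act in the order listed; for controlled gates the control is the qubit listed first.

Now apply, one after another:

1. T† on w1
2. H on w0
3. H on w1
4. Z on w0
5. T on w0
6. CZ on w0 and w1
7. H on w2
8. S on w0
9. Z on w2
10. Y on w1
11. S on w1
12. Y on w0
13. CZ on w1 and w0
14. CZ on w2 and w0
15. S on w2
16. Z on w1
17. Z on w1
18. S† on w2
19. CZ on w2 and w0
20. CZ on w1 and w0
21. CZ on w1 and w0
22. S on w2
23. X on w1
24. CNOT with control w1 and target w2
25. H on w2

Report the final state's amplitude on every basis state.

The resulting statevector has amplitude sqrt(2)/4 on |000>, (1 + I)*exp(I*pi/4)/4 on |001>, (-1 - I)*exp(I*pi/4)/4 on |010>, -sqrt(2)/4 on |011>, 1/4 + I/4 on |100>, -1/4 + I/4 on |101>, 1/4 - I/4 on |110>, -1/4 - I/4 on |111>. Key observation: the block from step 13 through step 20 cancels to the identity and can be dropped.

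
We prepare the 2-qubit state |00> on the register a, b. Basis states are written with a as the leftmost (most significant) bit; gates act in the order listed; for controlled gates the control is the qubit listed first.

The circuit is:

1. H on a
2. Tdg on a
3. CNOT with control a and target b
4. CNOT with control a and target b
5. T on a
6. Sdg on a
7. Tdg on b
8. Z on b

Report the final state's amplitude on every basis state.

After the circuit, the state carries amplitude sqrt(2)/2 on |00>, 0 on |01>, -sqrt(2)*I/2 on |10>, 0 on |11>. Key observation: the block from step 2 through step 5 cancels to the identity and can be dropped.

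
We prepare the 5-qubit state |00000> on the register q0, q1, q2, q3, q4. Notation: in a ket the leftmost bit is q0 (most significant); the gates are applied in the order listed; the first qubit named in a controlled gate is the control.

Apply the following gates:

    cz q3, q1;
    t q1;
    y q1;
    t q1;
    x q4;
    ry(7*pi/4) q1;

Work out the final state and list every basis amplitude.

After the circuit, the state carries amplitude -sqrt(2 - sqrt(2))*exp(3*I*pi/4)/2 on |00001>, -sqrt(sqrt(2) + 2)*exp(3*I*pi/4)/2 on |01001>, and 0 on every other basis state.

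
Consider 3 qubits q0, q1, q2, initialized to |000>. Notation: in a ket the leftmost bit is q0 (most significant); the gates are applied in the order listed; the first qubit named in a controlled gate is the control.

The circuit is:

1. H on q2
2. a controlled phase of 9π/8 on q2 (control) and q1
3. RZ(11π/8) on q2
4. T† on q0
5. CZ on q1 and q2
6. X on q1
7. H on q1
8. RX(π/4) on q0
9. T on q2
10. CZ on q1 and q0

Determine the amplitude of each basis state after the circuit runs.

The final amplitudes are -sqrt(sqrt(2) + 2)*exp(5*I*pi/16)/4 on |000>, sqrt(sqrt(2) + 2)*exp(15*I*pi/16)/4 on |001>, sqrt(sqrt(2) + 2)*exp(5*I*pi/16)/4 on |010>, -sqrt(sqrt(2) + 2)*exp(15*I*pi/16)/4 on |011>, sqrt(2 - sqrt(2))*exp(13*I*pi/16)/4 on |100>, sqrt(2 - sqrt(2))*exp(7*I*pi/16)/4 on |101>, sqrt(2 - sqrt(2))*exp(13*I*pi/16)/4 on |110>, sqrt(2 - sqrt(2))*exp(7*I*pi/16)/4 on |111>.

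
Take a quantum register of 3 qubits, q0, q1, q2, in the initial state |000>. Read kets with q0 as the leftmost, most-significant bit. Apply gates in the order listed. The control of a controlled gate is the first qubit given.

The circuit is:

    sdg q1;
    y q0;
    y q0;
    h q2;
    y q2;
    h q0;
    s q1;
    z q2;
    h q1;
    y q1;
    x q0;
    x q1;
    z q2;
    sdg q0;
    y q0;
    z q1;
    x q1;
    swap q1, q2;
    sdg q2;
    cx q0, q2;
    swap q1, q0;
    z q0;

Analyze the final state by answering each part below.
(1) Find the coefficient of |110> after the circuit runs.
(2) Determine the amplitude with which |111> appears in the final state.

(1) The amplitude on |110> is sqrt(2)/4.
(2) The amplitude on |111> is sqrt(2)*I/4.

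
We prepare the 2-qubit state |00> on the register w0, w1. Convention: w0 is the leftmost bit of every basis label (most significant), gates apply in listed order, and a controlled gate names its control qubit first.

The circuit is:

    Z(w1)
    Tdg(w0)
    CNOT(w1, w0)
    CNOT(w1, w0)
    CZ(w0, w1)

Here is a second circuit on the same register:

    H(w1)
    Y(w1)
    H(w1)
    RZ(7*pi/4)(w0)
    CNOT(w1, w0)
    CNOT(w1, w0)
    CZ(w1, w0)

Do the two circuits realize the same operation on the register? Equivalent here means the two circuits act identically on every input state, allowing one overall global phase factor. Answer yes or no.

No — the two circuits implement different unitaries, even allowing a global phase.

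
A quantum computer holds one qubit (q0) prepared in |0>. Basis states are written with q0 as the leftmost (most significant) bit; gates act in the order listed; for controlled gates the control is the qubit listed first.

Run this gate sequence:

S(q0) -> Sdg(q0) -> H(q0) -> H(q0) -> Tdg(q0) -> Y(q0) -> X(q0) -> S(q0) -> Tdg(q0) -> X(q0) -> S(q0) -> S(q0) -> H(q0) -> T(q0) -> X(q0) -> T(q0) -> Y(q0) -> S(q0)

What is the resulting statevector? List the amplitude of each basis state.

The resulting statevector has amplitude -sqrt(2)*exp(I*pi/4)/2 on |0>, -sqrt(2)*exp(3*I*pi/4)/2 on |1>.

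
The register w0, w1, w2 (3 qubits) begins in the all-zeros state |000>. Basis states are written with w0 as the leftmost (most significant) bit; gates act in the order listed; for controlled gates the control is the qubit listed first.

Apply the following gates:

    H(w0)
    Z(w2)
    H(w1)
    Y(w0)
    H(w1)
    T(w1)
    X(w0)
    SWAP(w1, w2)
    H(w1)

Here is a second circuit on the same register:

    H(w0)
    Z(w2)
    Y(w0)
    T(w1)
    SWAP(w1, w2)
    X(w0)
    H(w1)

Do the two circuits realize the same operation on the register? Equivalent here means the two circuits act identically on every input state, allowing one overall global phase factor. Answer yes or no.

Yes: on every input state the two circuits agree up to one overall phase factor.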